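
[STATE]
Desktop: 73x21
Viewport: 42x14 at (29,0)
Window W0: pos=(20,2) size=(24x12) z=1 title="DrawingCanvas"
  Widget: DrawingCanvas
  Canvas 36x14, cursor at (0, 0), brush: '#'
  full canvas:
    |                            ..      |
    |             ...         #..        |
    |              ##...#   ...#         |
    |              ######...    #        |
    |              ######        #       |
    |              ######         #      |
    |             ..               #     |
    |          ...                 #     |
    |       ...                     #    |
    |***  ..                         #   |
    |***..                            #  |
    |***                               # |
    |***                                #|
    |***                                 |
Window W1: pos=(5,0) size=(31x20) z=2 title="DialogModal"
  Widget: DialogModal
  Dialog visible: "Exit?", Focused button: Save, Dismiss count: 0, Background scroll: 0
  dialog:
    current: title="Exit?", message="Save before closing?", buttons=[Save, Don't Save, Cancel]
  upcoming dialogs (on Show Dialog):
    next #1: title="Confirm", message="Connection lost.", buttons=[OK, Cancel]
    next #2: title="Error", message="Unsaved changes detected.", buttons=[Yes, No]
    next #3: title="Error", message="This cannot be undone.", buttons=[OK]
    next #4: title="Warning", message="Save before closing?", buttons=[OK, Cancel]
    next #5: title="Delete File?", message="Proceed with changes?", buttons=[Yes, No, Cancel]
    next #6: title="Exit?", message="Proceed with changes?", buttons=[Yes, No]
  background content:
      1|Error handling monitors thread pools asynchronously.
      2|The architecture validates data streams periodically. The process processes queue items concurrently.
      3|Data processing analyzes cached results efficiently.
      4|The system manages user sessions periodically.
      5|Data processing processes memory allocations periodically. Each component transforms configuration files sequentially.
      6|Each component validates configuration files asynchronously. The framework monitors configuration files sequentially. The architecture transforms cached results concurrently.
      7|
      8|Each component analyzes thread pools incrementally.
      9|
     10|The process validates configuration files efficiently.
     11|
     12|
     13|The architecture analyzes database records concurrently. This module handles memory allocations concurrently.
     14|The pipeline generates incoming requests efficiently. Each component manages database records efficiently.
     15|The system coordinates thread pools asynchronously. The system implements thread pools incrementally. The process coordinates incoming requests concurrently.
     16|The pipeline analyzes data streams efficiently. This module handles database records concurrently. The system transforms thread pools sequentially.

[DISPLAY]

━━━━━━┓                                   
      ┃                                   
──────┨━━━━━━━┓                           
 threa┃       ┃                           
tes da┃───────┨                           
s cach┃       ┃                           
 sessi┃.      ┃                           
es mem┃#...#  ┃                           
───┐nf┃#####..┃                           
   │  ┃#####  ┃                           
g? │ea┃#####  ┃                           
 Ca│  ┃       ┃                           
───┘gu┃       ┃                           
      ┃━━━━━━━┛                           


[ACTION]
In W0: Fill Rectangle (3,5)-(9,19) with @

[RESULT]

━━━━━━┓                                   
      ┃                                   
──────┨━━━━━━━┓                           
 threa┃       ┃                           
tes da┃───────┨                           
s cach┃       ┃                           
 sessi┃.      ┃                           
es mem┃#...#  ┃                           
───┐nf┃@@@@@..┃                           
   │  ┃@@@@@  ┃                           
g? │ea┃@@@@@  ┃                           
 Ca│  ┃@@@@@  ┃                           
───┘gu┃@@@@@  ┃                           
      ┃━━━━━━━┛                           


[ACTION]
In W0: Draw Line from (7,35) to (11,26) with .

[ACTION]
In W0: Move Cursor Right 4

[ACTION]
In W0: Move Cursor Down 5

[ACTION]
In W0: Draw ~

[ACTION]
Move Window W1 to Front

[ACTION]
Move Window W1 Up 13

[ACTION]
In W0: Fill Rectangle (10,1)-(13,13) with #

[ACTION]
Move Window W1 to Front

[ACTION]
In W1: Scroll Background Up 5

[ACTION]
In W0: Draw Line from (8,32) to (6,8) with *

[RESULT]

━━━━━━┓                                   
      ┃                                   
──────┨━━━━━━━┓                           
 threa┃       ┃                           
tes da┃───────┨                           
s cach┃       ┃                           
 sessi┃.      ┃                           
es mem┃#...#  ┃                           
───┐nf┃@@@@@..┃                           
   │  ┃@@@@@  ┃                           
g? │ea┃@@@@@  ┃                           
 Ca│  ┃@@@@@  ┃                           
───┘gu┃*******┃                           
      ┃━━━━━━━┛                           


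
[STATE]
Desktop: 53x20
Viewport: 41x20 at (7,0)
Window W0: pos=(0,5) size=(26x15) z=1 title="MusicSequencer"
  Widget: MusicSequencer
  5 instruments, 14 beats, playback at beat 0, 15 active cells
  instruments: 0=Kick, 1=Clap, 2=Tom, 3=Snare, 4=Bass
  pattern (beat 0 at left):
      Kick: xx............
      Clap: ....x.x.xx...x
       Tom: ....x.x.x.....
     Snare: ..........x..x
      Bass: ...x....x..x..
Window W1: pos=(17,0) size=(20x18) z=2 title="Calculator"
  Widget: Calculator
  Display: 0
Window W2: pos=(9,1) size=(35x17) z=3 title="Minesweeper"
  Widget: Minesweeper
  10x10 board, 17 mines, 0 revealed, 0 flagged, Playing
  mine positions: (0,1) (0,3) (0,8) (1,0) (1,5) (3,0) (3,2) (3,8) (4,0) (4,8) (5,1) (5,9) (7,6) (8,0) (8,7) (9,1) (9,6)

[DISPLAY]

          ┏━━━━━━━━━━━━━━━━━━┓           
  ┏━━━━━━━━━━━━━━━━━━━━━━━━━━━━━━━━━┓    
  ┃ Minesweeper                     ┃    
  ┠─────────────────────────────────┨    
  ┃■■■■■■■■■■                       ┃    
━━┃■■■■■■■■■■                       ┃    
Se┃■■■■■■■■■■                       ┃    
──┃■■■■■■■■■■                       ┃    
▼1┃■■■■■■■■■■                       ┃    
██┃■■■■■■■■■■                       ┃    
··┃■■■■■■■■■■                       ┃    
··┃■■■■■■■■■■                       ┃    
··┃■■■■■■■■■■                       ┃    
··┃■■■■■■■■■■                       ┃    
  ┃                                 ┃    
  ┃                                 ┃    
  ┃                                 ┃    
  ┗━━━━━━━━━━━━━━━━━━━━━━━━━━━━━━━━━┛    
                  ┃                      
━━━━━━━━━━━━━━━━━━┛                      


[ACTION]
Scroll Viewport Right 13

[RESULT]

     ┏━━━━━━━━━━━━━━━━━━┓                
━━━━━━━━━━━━━━━━━━━━━━━━━━━━━━━┓         
inesweeper                     ┃         
───────────────────────────────┨         
■■■■■■■■                       ┃         
■■■■■■■■                       ┃         
■■■■■■■■                       ┃         
■■■■■■■■                       ┃         
■■■■■■■■                       ┃         
■■■■■■■■                       ┃         
■■■■■■■■                       ┃         
■■■■■■■■                       ┃         
■■■■■■■■                       ┃         
■■■■■■■■                       ┃         
                               ┃         
                               ┃         
                               ┃         
━━━━━━━━━━━━━━━━━━━━━━━━━━━━━━━┛         
             ┃                           
━━━━━━━━━━━━━┛                           


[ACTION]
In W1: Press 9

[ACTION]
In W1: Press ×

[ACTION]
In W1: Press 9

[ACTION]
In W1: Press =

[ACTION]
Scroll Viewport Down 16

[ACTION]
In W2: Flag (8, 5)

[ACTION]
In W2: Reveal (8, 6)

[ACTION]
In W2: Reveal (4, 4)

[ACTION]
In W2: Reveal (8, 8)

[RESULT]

     ┏━━━━━━━━━━━━━━━━━━┓                
━━━━━━━━━━━━━━━━━━━━━━━━━━━━━━━┓         
inesweeper                     ┃         
───────────────────────────────┨         
■■■■■■■■                       ┃         
■■■■■■■■                       ┃         
■11111■■                       ┃         
■1   2■■                       ┃         
21   2■■                       ┃         
1    1■■                       ┃         
1  111■■                       ┃         
   1■■■■                       ┃         
1  23■1■                       ┃         
1  1■■■■                       ┃         
                               ┃         
                               ┃         
                               ┃         
━━━━━━━━━━━━━━━━━━━━━━━━━━━━━━━┛         
             ┃                           
━━━━━━━━━━━━━┛                           


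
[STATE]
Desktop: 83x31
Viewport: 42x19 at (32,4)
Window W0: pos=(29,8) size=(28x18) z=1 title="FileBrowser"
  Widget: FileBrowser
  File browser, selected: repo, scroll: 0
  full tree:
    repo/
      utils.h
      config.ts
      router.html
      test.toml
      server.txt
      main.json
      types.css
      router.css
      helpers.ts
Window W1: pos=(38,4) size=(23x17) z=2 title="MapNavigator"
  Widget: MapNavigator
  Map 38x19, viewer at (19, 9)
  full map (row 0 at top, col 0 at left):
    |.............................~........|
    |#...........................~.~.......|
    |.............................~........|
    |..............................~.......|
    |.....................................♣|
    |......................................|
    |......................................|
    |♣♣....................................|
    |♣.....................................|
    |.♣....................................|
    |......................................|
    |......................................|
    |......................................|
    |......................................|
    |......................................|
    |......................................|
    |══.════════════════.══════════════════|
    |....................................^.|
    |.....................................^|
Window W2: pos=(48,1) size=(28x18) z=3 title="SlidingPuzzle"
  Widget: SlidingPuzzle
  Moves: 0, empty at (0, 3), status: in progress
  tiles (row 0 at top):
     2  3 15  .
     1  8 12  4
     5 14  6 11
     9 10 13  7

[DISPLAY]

      ┏━━━━━━━━━┃┌────┬────┬────┬────┐    
      ┃ MapNavig┃│  2 │  3 │ 15 │    │    
      ┠─────────┃├────┼────┼────┼────┤    
      ┃.........┃│  1 │  8 │ 12 │  4 │    
━━━━━━┃.........┃├────┼────┼────┼────┤    
ileBro┃.........┃│  5 │ 14 │  6 │ 11 │    
──────┃.........┃├────┼────┼────┼────┤    
[-] re┃.........┃│  9 │ 10 │ 13 │  7 │    
  util┃.........┃└────┴────┴────┴────┘    
  conf┃.........┃Moves: 0                 
  rout┃.........┃                         
  test┃.........┃                         
  serv┃.........┃                         
  main┃.........┃                         
  type┃.........┗━━━━━━━━━━━━━━━━━━━━━━━━━
  rout┃.....................┃             
  help┗━━━━━━━━━━━━━━━━━━━━━┛             
                        ┃                 
                        ┃                 


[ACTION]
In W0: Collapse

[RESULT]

      ┏━━━━━━━━━┃┌────┬────┬────┬────┐    
      ┃ MapNavig┃│  2 │  3 │ 15 │    │    
      ┠─────────┃├────┼────┼────┼────┤    
      ┃.........┃│  1 │  8 │ 12 │  4 │    
━━━━━━┃.........┃├────┼────┼────┼────┤    
ileBro┃.........┃│  5 │ 14 │  6 │ 11 │    
──────┃.........┃├────┼────┼────┼────┤    
[+] re┃.........┃│  9 │ 10 │ 13 │  7 │    
      ┃.........┃└────┴────┴────┴────┘    
      ┃.........┃Moves: 0                 
      ┃.........┃                         
      ┃.........┃                         
      ┃.........┃                         
      ┃.........┃                         
      ┃.........┗━━━━━━━━━━━━━━━━━━━━━━━━━
      ┃.....................┃             
      ┗━━━━━━━━━━━━━━━━━━━━━┛             
                        ┃                 
                        ┃                 


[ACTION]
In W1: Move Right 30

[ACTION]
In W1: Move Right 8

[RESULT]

      ┏━━━━━━━━━┃┌────┬────┬────┬────┐    
      ┃ MapNavig┃│  2 │  3 │ 15 │    │    
      ┠─────────┃├────┼────┼────┼────┤    
      ┃...~.....┃│  1 │  8 │ 12 │  4 │    
━━━━━━┃.........┃├────┼────┼────┼────┤    
ileBro┃.........┃│  5 │ 14 │  6 │ 11 │    
──────┃.........┃├────┼────┼────┼────┤    
[+] re┃.........┃│  9 │ 10 │ 13 │  7 │    
      ┃.........┃└────┴────┴────┴────┘    
      ┃.........┃Moves: 0                 
      ┃.........┃                         
      ┃.........┃                         
      ┃.........┃                         
      ┃.........┃                         
      ┃.........┗━━━━━━━━━━━━━━━━━━━━━━━━━
      ┃...........          ┃             
      ┗━━━━━━━━━━━━━━━━━━━━━┛             
                        ┃                 
                        ┃                 


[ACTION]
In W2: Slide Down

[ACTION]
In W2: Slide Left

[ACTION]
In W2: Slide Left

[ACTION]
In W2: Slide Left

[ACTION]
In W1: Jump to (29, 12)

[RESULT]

      ┏━━━━━━━━━┃┌────┬────┬────┬────┐    
      ┃ MapNavig┃│  2 │  3 │ 15 │    │    
      ┠─────────┃├────┼────┼────┼────┤    
      ┃.........┃│  1 │  8 │ 12 │  4 │    
━━━━━━┃.........┃├────┼────┼────┼────┤    
ileBro┃.........┃│  5 │ 14 │  6 │ 11 │    
──────┃.........┃├────┼────┼────┼────┤    
[+] re┃.........┃│  9 │ 10 │ 13 │  7 │    
      ┃.........┃└────┴────┴────┴────┘    
      ┃.........┃Moves: 0                 
      ┃.........┃                         
      ┃.........┃                         
      ┃.........┃                         
      ┃.════════┃                         
      ┃.........┗━━━━━━━━━━━━━━━━━━━━━━━━━
      ┃..................^  ┃             
      ┗━━━━━━━━━━━━━━━━━━━━━┛             
                        ┃                 
                        ┃                 


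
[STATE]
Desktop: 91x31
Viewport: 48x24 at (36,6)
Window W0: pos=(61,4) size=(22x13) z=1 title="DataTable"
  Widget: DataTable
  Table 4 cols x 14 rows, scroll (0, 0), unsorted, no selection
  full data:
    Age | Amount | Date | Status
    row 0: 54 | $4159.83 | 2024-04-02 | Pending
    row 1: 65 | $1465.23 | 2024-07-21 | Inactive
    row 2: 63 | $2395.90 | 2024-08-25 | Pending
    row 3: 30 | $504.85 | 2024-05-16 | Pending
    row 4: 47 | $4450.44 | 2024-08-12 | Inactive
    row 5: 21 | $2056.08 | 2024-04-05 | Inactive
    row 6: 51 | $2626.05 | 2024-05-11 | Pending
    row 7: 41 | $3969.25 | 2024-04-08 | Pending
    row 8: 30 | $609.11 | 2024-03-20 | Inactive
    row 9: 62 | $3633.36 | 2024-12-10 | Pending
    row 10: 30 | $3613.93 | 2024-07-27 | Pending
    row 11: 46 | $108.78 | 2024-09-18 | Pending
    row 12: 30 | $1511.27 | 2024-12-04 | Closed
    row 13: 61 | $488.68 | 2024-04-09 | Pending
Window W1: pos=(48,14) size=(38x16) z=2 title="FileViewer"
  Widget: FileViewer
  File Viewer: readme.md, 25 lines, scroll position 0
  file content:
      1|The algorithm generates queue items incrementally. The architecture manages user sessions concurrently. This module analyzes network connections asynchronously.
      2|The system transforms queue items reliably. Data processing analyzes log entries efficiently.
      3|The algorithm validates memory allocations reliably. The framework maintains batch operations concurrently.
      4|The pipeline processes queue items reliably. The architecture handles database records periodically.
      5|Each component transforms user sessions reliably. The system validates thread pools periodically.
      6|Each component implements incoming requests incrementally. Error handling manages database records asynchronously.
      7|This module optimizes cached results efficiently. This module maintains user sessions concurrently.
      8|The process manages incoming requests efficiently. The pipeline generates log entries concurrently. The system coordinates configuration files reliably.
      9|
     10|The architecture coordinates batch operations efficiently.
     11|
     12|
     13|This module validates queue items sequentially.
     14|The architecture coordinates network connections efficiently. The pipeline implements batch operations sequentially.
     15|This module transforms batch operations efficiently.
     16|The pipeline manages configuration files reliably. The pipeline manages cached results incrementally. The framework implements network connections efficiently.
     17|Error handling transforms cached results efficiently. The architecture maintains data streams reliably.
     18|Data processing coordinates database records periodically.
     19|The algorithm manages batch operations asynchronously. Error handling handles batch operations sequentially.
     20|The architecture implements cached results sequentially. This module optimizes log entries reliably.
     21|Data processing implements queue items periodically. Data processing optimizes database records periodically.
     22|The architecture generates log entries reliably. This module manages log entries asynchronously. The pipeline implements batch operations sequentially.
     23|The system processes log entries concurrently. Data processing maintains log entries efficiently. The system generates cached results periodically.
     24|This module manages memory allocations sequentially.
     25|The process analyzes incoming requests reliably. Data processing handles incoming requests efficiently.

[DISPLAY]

                         ┠────────────────────┨ 
                         ┃Age│Amount  │Date   ┃ 
                         ┃───┼────────┼───────┃ 
                         ┃54 │$4159.83│2024-04┃ 
                         ┃65 │$1465.23│2024-07┃ 
                         ┃63 │$2395.90│2024-08┃ 
                         ┃30 │$504.85 │2024-05┃ 
                         ┃47 │$4450.44│2024-08┃ 
            ┏━━━━━━━━━━━━━━━━━━━━━━━━━━━━━━━━━━━
            ┃ FileViewer                        
            ┠───────────────────────────────────
            ┃The algorithm generates queue items
            ┃The system transforms queue items r
            ┃The algorithm validates memory allo
            ┃The pipeline processes queue items 
            ┃Each component transforms user sess
            ┃Each component implements incoming 
            ┃This module optimizes cached result
            ┃The process manages incoming reques
            ┃                                   
            ┃The architecture coordinates batch 
            ┃                                   
            ┃                                   
            ┗━━━━━━━━━━━━━━━━━━━━━━━━━━━━━━━━━━━


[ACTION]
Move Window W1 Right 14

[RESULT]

                         ┠────────────────────┨ 
                         ┃Age│Amount  │Date   ┃ 
                         ┃───┼────────┼───────┃ 
                         ┃54 │$4159.83│2024-04┃ 
                         ┃65 │$1465.23│2024-07┃ 
                         ┃63 │$2395.90│2024-08┃ 
                         ┃30 │$504.85 │2024-05┃ 
                         ┃47 │$4450.44│2024-08┃ 
                 ┏━━━━━━━━━━━━━━━━━━━━━━━━━━━━━━
                 ┃ FileViewer                   
                 ┠──────────────────────────────
                 ┃The algorithm generates queue 
                 ┃The system transforms queue it
                 ┃The algorithm validates memory
                 ┃The pipeline processes queue i
                 ┃Each component transforms user
                 ┃Each component implements inco
                 ┃This module optimizes cached r
                 ┃The process manages incoming r
                 ┃                              
                 ┃The architecture coordinates b
                 ┃                              
                 ┃                              
                 ┗━━━━━━━━━━━━━━━━━━━━━━━━━━━━━━


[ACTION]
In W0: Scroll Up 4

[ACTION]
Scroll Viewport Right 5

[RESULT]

                    ┠────────────────────┨      
                    ┃Age│Amount  │Date   ┃      
                    ┃───┼────────┼───────┃      
                    ┃54 │$4159.83│2024-04┃      
                    ┃65 │$1465.23│2024-07┃      
                    ┃63 │$2395.90│2024-08┃      
                    ┃30 │$504.85 │2024-05┃      
                    ┃47 │$4450.44│2024-08┃      
            ┏━━━━━━━━━━━━━━━━━━━━━━━━━━━━━━━━━━━
            ┃ FileViewer                        
            ┠───────────────────────────────────
            ┃The algorithm generates queue items
            ┃The system transforms queue items r
            ┃The algorithm validates memory allo
            ┃The pipeline processes queue items 
            ┃Each component transforms user sess
            ┃Each component implements incoming 
            ┃This module optimizes cached result
            ┃The process manages incoming reques
            ┃                                   
            ┃The architecture coordinates batch 
            ┃                                   
            ┃                                   
            ┗━━━━━━━━━━━━━━━━━━━━━━━━━━━━━━━━━━━


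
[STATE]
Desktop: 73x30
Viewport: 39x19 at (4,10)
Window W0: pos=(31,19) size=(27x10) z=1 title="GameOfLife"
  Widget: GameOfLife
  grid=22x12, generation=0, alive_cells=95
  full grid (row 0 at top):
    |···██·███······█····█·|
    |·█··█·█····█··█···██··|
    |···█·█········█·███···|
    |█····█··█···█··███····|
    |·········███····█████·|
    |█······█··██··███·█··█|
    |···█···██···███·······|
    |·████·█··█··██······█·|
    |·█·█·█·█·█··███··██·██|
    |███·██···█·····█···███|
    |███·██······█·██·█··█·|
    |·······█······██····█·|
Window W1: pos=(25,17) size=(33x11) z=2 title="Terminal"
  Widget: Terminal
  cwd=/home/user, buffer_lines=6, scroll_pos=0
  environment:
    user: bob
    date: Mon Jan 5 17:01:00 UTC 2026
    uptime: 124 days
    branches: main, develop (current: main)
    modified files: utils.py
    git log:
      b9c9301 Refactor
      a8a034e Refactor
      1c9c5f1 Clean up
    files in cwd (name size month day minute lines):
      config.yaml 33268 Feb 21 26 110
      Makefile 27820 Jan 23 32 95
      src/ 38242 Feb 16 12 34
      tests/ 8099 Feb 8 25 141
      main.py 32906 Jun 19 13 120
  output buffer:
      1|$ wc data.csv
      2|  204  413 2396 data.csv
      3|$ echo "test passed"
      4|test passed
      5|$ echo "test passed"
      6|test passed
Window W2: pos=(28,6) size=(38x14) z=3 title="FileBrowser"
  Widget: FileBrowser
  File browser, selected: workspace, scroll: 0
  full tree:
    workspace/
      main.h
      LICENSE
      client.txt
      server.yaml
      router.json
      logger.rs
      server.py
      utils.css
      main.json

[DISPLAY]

                        ┃    main.h    
                        ┃    LICENSE   
                        ┃    client.txt
                        ┃    server.yam
                        ┃    router.jso
                        ┃    logger.rs 
                        ┃    server.py 
                     ┏━━┃    utils.css 
                     ┃ T┃    main.json 
                     ┠──┗━━━━━━━━━━━━━━
                     ┃$ wc data.csv    
                     ┃  204  413 2396 d
                     ┃$ echo "test pass
                     ┃test passed      
                     ┃$ echo "test pass
                     ┃test passed      
                     ┃$ █              
                     ┗━━━━━━━━━━━━━━━━━
                           ┗━━━━━━━━━━━


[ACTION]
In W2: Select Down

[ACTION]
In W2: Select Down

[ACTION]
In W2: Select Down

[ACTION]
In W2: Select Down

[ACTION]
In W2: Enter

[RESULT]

                        ┃    main.h    
                        ┃    LICENSE   
                        ┃    client.txt
                        ┃  > server.yam
                        ┃    router.jso
                        ┃    logger.rs 
                        ┃    server.py 
                     ┏━━┃    utils.css 
                     ┃ T┃    main.json 
                     ┠──┗━━━━━━━━━━━━━━
                     ┃$ wc data.csv    
                     ┃  204  413 2396 d
                     ┃$ echo "test pass
                     ┃test passed      
                     ┃$ echo "test pass
                     ┃test passed      
                     ┃$ █              
                     ┗━━━━━━━━━━━━━━━━━
                           ┗━━━━━━━━━━━


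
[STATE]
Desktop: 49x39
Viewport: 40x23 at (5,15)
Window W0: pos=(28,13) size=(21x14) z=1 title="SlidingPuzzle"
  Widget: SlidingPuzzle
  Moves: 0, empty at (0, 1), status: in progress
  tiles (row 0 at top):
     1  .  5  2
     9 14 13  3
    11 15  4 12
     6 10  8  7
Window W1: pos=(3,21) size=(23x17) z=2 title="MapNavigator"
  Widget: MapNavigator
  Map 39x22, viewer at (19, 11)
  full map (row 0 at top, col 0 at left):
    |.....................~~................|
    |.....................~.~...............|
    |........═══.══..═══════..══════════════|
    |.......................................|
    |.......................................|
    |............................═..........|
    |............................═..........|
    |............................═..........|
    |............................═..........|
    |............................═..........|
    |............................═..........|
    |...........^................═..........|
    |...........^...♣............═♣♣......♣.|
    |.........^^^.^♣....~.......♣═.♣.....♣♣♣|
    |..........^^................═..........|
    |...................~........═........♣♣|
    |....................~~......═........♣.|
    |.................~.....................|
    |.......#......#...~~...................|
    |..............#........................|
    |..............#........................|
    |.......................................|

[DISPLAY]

                       ┠────────────────
                       ┃┌────┬────┬────┬
                       ┃│  1 │    │  5 │
                       ┃├────┼────┼────┼
                       ┃│  9 │ 14 │ 13 │
                       ┃├────┼────┼────┼
━━━━━━━━━━━━━━━━━━━━┓  ┃│ 11 │ 15 │  4 │
MapNavigator        ┃  ┃├────┼────┼────┼
────────────────────┨  ┃│  6 │ 10 │  8 │
..................═.┃  ┃└────┴────┴────┴
..................═.┃  ┃Moves: 0        
..................═.┃  ┗━━━━━━━━━━━━━━━━
..................═.┃                   
..................═.┃                   
..................═.┃                   
.^.......@........═.┃                   
.^...♣............═♣┃                   
^^.^♣....~.......♣═.┃                   
^^................═.┃                   
.........~........═.┃                   
..........~~......═.┃                   
.......~............┃                   
━━━━━━━━━━━━━━━━━━━━┛                   


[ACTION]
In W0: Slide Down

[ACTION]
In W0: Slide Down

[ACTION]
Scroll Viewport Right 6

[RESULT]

                   ┠───────────────────┨
                   ┃┌────┬────┬────┬───┃
                   ┃│  1 │    │  5 │  2┃
                   ┃├────┼────┼────┼───┃
                   ┃│  9 │ 14 │ 13 │  3┃
                   ┃├────┼────┼────┼───┃
━━━━━━━━━━━━━━━━┓  ┃│ 11 │ 15 │  4 │ 12┃
avigator        ┃  ┃├────┼────┼────┼───┃
────────────────┨  ┃│  6 │ 10 │  8 │  7┃
..............═.┃  ┃└────┴────┴────┴───┃
..............═.┃  ┃Moves: 0           ┃
..............═.┃  ┗━━━━━━━━━━━━━━━━━━━┛
..............═.┃                       
..............═.┃                       
..............═.┃                       
.....@........═.┃                       
.♣............═♣┃                       
♣....~.......♣═.┃                       
..............═.┃                       
.....~........═.┃                       
......~~......═.┃                       
...~............┃                       
━━━━━━━━━━━━━━━━┛                       


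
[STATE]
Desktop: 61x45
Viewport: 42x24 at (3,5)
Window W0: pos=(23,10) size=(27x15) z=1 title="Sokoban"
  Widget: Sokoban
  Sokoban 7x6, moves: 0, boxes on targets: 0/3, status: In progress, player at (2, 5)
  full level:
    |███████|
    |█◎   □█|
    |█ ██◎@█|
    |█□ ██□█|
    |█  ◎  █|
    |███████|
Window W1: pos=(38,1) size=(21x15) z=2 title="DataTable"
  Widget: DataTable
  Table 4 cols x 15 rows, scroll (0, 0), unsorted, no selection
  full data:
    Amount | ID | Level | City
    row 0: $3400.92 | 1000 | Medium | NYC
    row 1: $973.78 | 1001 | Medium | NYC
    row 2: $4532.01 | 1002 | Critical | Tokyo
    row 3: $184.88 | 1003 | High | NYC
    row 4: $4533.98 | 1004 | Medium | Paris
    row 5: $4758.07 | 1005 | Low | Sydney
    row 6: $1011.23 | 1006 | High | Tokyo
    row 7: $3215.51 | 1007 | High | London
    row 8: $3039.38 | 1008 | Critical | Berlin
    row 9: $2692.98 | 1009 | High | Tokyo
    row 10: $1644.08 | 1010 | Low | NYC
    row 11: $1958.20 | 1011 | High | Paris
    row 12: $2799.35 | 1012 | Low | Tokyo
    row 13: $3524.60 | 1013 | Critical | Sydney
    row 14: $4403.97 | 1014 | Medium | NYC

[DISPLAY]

                                   ┃──────
                                   ┃$3400.
                                   ┃$973.7
                                   ┃$4532.
                                   ┃$184.8
                    ┏━━━━━━━━━━━━━━┃$4533.
                    ┃ Sokoban      ┃$4758.
                    ┠──────────────┃$1011.
                    ┃███████       ┃$3215.
                    ┃█◎   □█       ┃$3039.
                    ┃█ ██◎@█       ┗━━━━━━
                    ┃█□ ██□█              
                    ┃█  ◎  █              
                    ┃███████              
                    ┃Moves: 0  0/3        
                    ┃                     
                    ┃                     
                    ┃                     
                    ┃                     
                    ┗━━━━━━━━━━━━━━━━━━━━━
                                          
                                          
                                          
                                          


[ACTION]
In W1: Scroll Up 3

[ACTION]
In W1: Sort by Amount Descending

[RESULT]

                                   ┃──────
                                   ┃$4758.
                                   ┃$4533.
                                   ┃$4532.
                                   ┃$4403.
                    ┏━━━━━━━━━━━━━━┃$3524.
                    ┃ Sokoban      ┃$3400.
                    ┠──────────────┃$3215.
                    ┃███████       ┃$3039.
                    ┃█◎   □█       ┃$2799.
                    ┃█ ██◎@█       ┗━━━━━━
                    ┃█□ ██□█              
                    ┃█  ◎  █              
                    ┃███████              
                    ┃Moves: 0  0/3        
                    ┃                     
                    ┃                     
                    ┃                     
                    ┃                     
                    ┗━━━━━━━━━━━━━━━━━━━━━
                                          
                                          
                                          
                                          


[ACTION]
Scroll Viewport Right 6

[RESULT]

                             ┃────────┼───
                             ┃$4758.07│100
                             ┃$4533.98│100
                             ┃$4532.01│100
                             ┃$4403.97│101
              ┏━━━━━━━━━━━━━━┃$3524.60│101
              ┃ Sokoban      ┃$3400.92│100
              ┠──────────────┃$3215.51│100
              ┃███████       ┃$3039.38│100
              ┃█◎   □█       ┃$2799.35│101
              ┃█ ██◎@█       ┗━━━━━━━━━━━━
              ┃█□ ██□█                  ┃ 
              ┃█  ◎  █                  ┃ 
              ┃███████                  ┃ 
              ┃Moves: 0  0/3            ┃ 
              ┃                         ┃ 
              ┃                         ┃ 
              ┃                         ┃ 
              ┃                         ┃ 
              ┗━━━━━━━━━━━━━━━━━━━━━━━━━┛ 
                                          
                                          
                                          
                                          


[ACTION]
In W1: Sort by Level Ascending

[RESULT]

                             ┃────────┼───
                             ┃$4532.01│100
                             ┃$3524.60│101
                             ┃$3039.38│100
                             ┃$3215.51│100
              ┏━━━━━━━━━━━━━━┃$2692.98│100
              ┃ Sokoban      ┃$1958.20│101
              ┠──────────────┃$1011.23│100
              ┃███████       ┃$184.88 │100
              ┃█◎   □█       ┃$4758.07│100
              ┃█ ██◎@█       ┗━━━━━━━━━━━━
              ┃█□ ██□█                  ┃ 
              ┃█  ◎  █                  ┃ 
              ┃███████                  ┃ 
              ┃Moves: 0  0/3            ┃ 
              ┃                         ┃ 
              ┃                         ┃ 
              ┃                         ┃ 
              ┃                         ┃ 
              ┗━━━━━━━━━━━━━━━━━━━━━━━━━┛ 
                                          
                                          
                                          
                                          


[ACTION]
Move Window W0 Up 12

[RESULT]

              ┃█ ██◎@█       ┃────────┼───
              ┃█□ ██□█       ┃$4532.01│100
              ┃█  ◎  █       ┃$3524.60│101
              ┃███████       ┃$3039.38│100
              ┃Moves: 0  0/3 ┃$3215.51│100
              ┃              ┃$2692.98│100
              ┃              ┃$1958.20│101
              ┃              ┃$1011.23│100
              ┃              ┃$184.88 │100
              ┗━━━━━━━━━━━━━━┃$4758.07│100
                             ┗━━━━━━━━━━━━
                                          
                                          
                                          
                                          
                                          
                                          
                                          
                                          
                                          
                                          
                                          
                                          
                                          
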